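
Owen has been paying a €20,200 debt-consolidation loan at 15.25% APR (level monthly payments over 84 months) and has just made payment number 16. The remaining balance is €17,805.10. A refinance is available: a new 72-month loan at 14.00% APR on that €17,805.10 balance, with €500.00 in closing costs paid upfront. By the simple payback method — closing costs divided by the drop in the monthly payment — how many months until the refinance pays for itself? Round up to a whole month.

Current payment = 20,200 × 15.25%/12 / (1 − (1+0.0127083)^−84) = €392.63.
Refinanced payment = 17,805.10 × 0.0116667 / (1 − (1+0.0116667)^−72) = €366.89.
Monthly savings = €392.63 − €366.89 = €25.74.
Break-even = €500.00 / €25.74 = 19.43 → 20 months.

20 months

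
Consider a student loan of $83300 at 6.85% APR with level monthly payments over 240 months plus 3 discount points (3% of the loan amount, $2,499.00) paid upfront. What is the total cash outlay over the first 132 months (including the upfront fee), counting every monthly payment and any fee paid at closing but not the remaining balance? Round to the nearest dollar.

At 6.85% the monthly rate is 0.0057083, so the payment is 83,300 × 0.0057083 / (1 − 1.0057083^−240) = $638.35.
Total outlay = 132 × $638.35 + $2,499.00 = $86,761.20.

$86,761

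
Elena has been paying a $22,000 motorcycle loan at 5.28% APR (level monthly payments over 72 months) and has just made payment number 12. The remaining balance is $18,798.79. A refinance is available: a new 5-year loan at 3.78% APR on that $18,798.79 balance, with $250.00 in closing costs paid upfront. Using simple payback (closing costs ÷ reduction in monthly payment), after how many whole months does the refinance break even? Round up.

Current payment = 22,000 × 5.28%/12 / (1 − (1+0.0044000)^−72) = $357.17.
Refinanced payment = 18,798.79 × 0.0031500 / (1 − (1+0.0031500)^−60) = $344.35.
Monthly savings = $357.17 − $344.35 = $12.82.
Break-even = $250.00 / $12.82 = 19.50 → 20 months.

20 months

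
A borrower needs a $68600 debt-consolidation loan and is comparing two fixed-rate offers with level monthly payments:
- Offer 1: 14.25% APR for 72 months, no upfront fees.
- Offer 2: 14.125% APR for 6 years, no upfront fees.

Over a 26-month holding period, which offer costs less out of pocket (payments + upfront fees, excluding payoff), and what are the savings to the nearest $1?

Offer 1: monthly rate = 14.25%/12 = 0.0118750; payment = 68,600 × 0.0118750 / (1 − (1+0.0118750)^−72) = $1,422.75.
Offer 2: at 14.125% the monthly rate is 0.0117708, so the payment is 68,600 × 0.0117708 / (1 − 1.0117708^−72) = $1,418.15.
Over 26 months: Offer 1 costs 26 × $1,422.75 = $36,991.50; Offer 2 costs 26 × $1,418.15 = $36,871.90.
Offer 2 is cheaper by $36,991.50 − $36,871.90 = $119.60.

Offer 2 by $120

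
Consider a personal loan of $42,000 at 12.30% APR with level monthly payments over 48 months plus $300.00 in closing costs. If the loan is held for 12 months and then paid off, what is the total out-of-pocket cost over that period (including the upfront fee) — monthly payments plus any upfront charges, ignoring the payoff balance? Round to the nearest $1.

$13,647

At 12.30% the monthly rate is 0.0102500, so the payment is 42,000 × 0.0102500 / (1 − 1.0102500^−48) = $1,112.22.
Total outlay = 12 × $1,112.22 + $300.00 = $13,646.64.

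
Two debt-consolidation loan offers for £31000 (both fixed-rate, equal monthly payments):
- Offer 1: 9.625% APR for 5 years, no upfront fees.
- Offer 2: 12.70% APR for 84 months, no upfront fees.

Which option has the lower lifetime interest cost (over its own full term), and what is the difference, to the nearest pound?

Offer 1 by £7,771

Offer 1: at 9.625% the monthly rate is 0.0080208, so the payment is 31,000 × 0.0080208 / (1 − 1.0080208^−60) = £652.95.
Total interest on Offer 1 = 60 × £652.95 − £31,000 = £8,177.00.
Offer 2: monthly rate = 12.7%/12 = 0.0105833; payment = 31,000 × 0.0105833 / (1 − (1+0.0105833)^−84) = £558.91.
Total interest on Offer 2 = 84 × £558.91 − £31,000 = £15,948.44.
Offer 1 is lower by £7,771.44.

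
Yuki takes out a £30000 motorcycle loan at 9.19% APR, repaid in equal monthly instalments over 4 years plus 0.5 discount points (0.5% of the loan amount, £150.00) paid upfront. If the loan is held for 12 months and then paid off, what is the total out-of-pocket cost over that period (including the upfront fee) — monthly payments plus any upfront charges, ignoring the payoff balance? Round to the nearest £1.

At 9.19% the monthly rate is 0.0076583, so the payment is 30,000 × 0.0076583 / (1 − 1.0076583^−48) = £749.26.
Total outlay = 12 × £749.26 + £150.00 = £9,141.12.

£9,141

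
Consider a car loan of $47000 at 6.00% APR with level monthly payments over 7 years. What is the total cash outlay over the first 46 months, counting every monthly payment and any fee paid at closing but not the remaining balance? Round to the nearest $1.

$31,584

Monthly rate = 6%/12 = 0.0050000; payment = 47,000 × 0.0050000 / (1 − (1+0.0050000)^−84) = $686.60.
Total outlay = 46 × $686.60 = $31,583.60.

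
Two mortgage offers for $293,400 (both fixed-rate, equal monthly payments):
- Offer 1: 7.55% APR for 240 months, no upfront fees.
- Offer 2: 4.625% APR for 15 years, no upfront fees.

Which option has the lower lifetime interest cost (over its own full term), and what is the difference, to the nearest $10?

Offer 2 by $162,030

Offer 1: at 7.55% the monthly rate is 0.0062917, so the payment is 293,400 × 0.0062917 / (1 − 1.0062917^−240) = $2,372.59.
Total interest on Offer 1 = 240 × $2,372.59 − $293,400 = $276,021.60.
Offer 2: at 4.625% the monthly rate is 0.0038542, so the payment is 293,400 × 0.0038542 / (1 − 1.0038542^−180) = $2,263.28.
Total interest on Offer 2 = 180 × $2,263.28 − $293,400 = $113,990.40.
Offer 2 is lower by $162,031.20.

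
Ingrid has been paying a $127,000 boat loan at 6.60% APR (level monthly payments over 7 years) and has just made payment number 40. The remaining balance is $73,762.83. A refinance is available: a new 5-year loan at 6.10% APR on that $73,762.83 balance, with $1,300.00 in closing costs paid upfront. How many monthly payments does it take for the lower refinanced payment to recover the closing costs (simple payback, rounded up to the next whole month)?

3 months

Current payment = 127,000 × 6.6%/12 / (1 − (1+0.0055000)^−84) = $1,892.03.
Refinanced payment = 73,762.83 × 0.0050833 / (1 − (1+0.0050833)^−60) = $1,429.47.
Monthly savings = $1,892.03 − $1,429.47 = $462.56.
Break-even = $1,300.00 / $462.56 = 2.81 → 3 months.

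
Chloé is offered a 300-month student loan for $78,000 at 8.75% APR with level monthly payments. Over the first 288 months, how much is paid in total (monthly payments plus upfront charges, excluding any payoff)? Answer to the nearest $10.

At 8.75% the monthly rate is 0.0072917, so the payment is 78,000 × 0.0072917 / (1 − 1.0072917^−300) = $641.27.
Total outlay = 288 × $641.27 = $184,685.76.

$184,690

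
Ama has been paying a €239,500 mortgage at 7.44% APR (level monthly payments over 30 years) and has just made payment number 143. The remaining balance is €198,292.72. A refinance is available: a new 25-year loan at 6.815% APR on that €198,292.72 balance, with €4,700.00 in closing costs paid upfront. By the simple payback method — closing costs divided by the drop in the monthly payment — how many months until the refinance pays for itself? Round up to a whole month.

17 months

Current payment = 239,500 × 7.44%/12 / (1 − (1+0.0062000)^−360) = €1,664.79.
Refinanced payment = 198,292.72 × 0.0056792 / (1 − (1+0.0056792)^−300) = €1,378.18.
Monthly savings = €1,664.79 − €1,378.18 = €286.61.
Break-even = €4,700.00 / €286.61 = 16.40 → 17 months.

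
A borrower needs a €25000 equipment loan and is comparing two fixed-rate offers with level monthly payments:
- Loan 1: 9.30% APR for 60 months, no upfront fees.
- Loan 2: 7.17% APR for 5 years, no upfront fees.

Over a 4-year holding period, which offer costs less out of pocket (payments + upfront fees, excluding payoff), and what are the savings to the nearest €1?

Loan 1: monthly rate = 9.3%/12 = 0.0077500; payment = 25,000 × 0.0077500 / (1 − (1+0.0077500)^−60) = €522.61.
Loan 2: monthly rate = 7.17%/12 = 0.0059750; payment = 25,000 × 0.0059750 / (1 − (1+0.0059750)^−60) = €497.04.
Over 48 months: Loan 1 costs 48 × €522.61 = €25,085.28; Loan 2 costs 48 × €497.04 = €23,857.92.
Loan 2 is cheaper by €25,085.28 − €23,857.92 = €1,227.36.

Loan 2 by €1,227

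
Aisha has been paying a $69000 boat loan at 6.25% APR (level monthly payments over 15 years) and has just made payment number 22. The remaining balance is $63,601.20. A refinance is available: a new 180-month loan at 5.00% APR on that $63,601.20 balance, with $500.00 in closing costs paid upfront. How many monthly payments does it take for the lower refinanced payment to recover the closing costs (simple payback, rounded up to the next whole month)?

Current payment = 69,000 × 6.25%/12 / (1 − (1+0.0052083)^−180) = $591.62.
Refinanced payment = 63,601.20 × 0.0041667 / (1 − (1+0.0041667)^−180) = $502.95.
Monthly savings = $591.62 − $502.95 = $88.67.
Break-even = $500.00 / $88.67 = 5.64 → 6 months.

6 months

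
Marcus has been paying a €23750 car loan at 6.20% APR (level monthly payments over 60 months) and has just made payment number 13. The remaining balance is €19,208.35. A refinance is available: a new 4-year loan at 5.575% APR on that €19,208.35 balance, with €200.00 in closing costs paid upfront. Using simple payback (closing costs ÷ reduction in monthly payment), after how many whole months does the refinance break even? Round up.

Current payment = 23,750 × 6.2%/12 / (1 − (1+0.0051667)^−60) = €461.37.
Refinanced payment = 19,208.35 × 0.0046458 / (1 − (1+0.0046458)^−48) = €447.38.
Monthly savings = €461.37 − €447.38 = €13.99.
Break-even = €200.00 / €13.99 = 14.30 → 15 months.

15 months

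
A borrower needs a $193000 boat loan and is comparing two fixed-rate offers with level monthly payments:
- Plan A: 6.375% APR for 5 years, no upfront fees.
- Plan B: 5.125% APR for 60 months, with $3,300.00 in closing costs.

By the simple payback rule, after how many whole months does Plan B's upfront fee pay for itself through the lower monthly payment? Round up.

Plan A: monthly rate = 6.375%/12 = 0.0053125; payment = 193,000 × 0.0053125 / (1 − (1+0.0053125)^−60) = $3,764.98.
Plan B: at 5.125% the monthly rate is 0.0042708, so the payment is 193,000 × 0.0042708 / (1 − 1.0042708^−60) = $3,653.21.
Monthly savings = $3,764.98 − $3,653.21 = $111.77.
Break-even = $3,300.00 / $111.77 = 29.52 → 30 months.

30 months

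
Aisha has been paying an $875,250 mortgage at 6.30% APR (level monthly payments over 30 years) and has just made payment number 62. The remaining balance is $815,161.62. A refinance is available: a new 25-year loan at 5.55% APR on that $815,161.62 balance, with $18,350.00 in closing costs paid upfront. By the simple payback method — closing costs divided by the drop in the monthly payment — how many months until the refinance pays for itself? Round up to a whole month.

48 months

Current payment = 875,250 × 6.3%/12 / (1 − (1+0.0052500)^−360) = $5,417.56.
Refinanced payment = 815,161.62 × 0.0046250 / (1 − (1+0.0046250)^−300) = $5,030.18.
Monthly savings = $5,417.56 − $5,030.18 = $387.38.
Break-even = $18,350.00 / $387.38 = 47.37 → 48 months.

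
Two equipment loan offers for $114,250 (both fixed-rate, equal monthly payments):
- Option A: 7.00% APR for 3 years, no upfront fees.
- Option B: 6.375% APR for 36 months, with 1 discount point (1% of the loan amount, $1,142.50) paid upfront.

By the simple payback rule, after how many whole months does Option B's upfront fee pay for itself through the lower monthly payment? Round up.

36 months

Option A: monthly rate = 7%/12 = 0.0058333; payment = 114,250 × 0.0058333 / (1 − (1+0.0058333)^−36) = $3,527.71.
Option B: monthly rate = 6.375%/12 = 0.0053125; payment = 114,250 × 0.0053125 / (1 − (1+0.0053125)^−36) = $3,495.15.
Monthly savings = $3,527.71 − $3,495.15 = $32.56.
Break-even = $1,142.50 / $32.56 = 35.09 → 36 months.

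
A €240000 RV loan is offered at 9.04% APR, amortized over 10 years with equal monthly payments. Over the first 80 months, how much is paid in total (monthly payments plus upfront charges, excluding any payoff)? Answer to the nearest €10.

At 9.04% the monthly rate is 0.0075333, so the payment is 240,000 × 0.0075333 / (1 − 1.0075333^−120) = €3,045.42.
Total outlay = 80 × €3,045.42 = €243,633.60.

€243,630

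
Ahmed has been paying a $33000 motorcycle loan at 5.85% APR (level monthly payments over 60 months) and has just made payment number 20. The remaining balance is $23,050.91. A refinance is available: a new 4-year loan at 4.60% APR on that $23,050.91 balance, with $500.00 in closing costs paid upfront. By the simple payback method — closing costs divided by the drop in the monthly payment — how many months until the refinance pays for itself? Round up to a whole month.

5 months

Current payment = 33,000 × 5.85%/12 / (1 − (1+0.0048750)^−60) = $635.68.
Refinanced payment = 23,050.91 × 0.0038333 / (1 − (1+0.0038333)^−48) = $526.68.
Monthly savings = $635.68 − $526.68 = $109.00.
Break-even = $500.00 / $109.00 = 4.59 → 5 months.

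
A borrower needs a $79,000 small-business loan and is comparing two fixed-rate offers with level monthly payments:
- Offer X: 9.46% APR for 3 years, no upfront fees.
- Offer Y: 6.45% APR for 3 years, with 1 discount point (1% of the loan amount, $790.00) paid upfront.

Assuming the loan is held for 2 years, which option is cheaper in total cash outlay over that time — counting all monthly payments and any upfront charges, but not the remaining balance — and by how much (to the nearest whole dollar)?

Offer Y by $1,842

Offer X: monthly rate = 9.46%/12 = 0.0078833; payment = 79,000 × 0.0078833 / (1 − (1+0.0078833)^−36) = $2,529.13.
Offer Y: monthly rate = 6.45%/12 = 0.0053750; payment = 79,000 × 0.0053750 / (1 − (1+0.0053750)^−36) = $2,419.47.
Over 24 months: Offer X costs 24 × $2,529.13 = $60,699.12; Offer Y costs 24 × $2,419.47 + $790.00 = $58,857.28.
Offer Y is cheaper by $60,699.12 − $58,857.28 = $1,841.84.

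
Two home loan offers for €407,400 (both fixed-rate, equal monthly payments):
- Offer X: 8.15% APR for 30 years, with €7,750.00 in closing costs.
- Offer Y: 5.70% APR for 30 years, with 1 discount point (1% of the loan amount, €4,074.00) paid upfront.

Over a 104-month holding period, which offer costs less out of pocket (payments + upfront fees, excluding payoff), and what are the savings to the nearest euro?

Offer X: monthly rate = 8.15%/12 = 0.0067917; payment = 407,400 × 0.0067917 / (1 − (1+0.0067917)^−360) = €3,032.07.
Offer Y: monthly rate = 5.7%/12 = 0.0047500; payment = 407,400 × 0.0047500 / (1 − (1+0.0047500)^−360) = €2,364.55.
Over 104 months: Offer X costs 104 × €3,032.07 + €7,750.00 = €323,085.28; Offer Y costs 104 × €2,364.55 + €4,074.00 = €249,987.20.
Offer Y is cheaper by €323,085.28 − €249,987.20 = €73,098.08.

Offer Y by €73,098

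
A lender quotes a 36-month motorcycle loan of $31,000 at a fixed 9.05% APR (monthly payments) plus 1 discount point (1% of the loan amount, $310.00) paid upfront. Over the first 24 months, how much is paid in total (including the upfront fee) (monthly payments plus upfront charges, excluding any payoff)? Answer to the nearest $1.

$23,986

At 9.05% the monthly rate is 0.0075417, so the payment is 31,000 × 0.0075417 / (1 − 1.0075417^−36) = $986.51.
Total outlay = 24 × $986.51 + $310.00 = $23,986.24.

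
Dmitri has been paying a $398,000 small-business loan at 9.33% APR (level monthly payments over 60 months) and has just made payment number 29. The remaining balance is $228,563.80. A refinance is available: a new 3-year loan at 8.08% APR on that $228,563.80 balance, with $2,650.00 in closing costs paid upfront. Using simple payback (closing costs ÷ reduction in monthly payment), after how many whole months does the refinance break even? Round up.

Current payment = 398,000 × 9.33%/12 / (1 − (1+0.0077750)^−60) = $8,325.71.
Refinanced payment = 228,563.80 × 0.0067333 / (1 − (1+0.0067333)^−36) = $7,170.80.
Monthly savings = $8,325.71 − $7,170.80 = $1,154.91.
Break-even = $2,650.00 / $1,154.91 = 2.29 → 3 months.

3 months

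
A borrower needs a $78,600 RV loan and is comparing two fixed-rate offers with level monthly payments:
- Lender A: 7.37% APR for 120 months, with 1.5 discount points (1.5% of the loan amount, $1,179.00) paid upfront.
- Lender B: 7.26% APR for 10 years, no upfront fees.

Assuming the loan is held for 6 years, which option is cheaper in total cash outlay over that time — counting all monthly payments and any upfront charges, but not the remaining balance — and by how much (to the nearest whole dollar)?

Lender A: at 7.37% the monthly rate is 0.0061417, so the payment is 78,600 × 0.0061417 / (1 − 1.0061417^−120) = $927.67.
Lender B: at 7.26% the monthly rate is 0.0060500, so the payment is 78,600 × 0.0060500 / (1 − 1.0060500^−120) = $923.18.
Over 72 months: Lender A costs 72 × $927.67 + $1,179.00 = $67,971.24; Lender B costs 72 × $923.18 = $66,468.96.
Lender B is cheaper by $67,971.24 − $66,468.96 = $1,502.28.

Lender B by $1,502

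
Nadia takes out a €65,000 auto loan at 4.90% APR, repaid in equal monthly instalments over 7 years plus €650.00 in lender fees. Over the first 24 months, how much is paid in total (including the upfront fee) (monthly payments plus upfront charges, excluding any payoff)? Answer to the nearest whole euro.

€22,626

Monthly rate = 4.9%/12 = 0.0040833; payment = 65,000 × 0.0040833 / (1 − (1+0.0040833)^−84) = €915.65.
Total outlay = 24 × €915.65 + €650.00 = €22,625.60.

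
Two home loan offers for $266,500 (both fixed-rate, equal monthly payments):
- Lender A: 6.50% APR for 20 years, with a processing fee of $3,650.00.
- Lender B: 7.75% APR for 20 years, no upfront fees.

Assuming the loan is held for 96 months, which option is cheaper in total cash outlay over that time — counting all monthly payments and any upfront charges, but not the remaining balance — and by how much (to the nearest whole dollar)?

Lender A by $15,634

Lender A: monthly rate = 6.5%/12 = 0.0054167; payment = 266,500 × 0.0054167 / (1 − (1+0.0054167)^−240) = $1,986.95.
Lender B: at 7.75% the monthly rate is 0.0064583, so the payment is 266,500 × 0.0064583 / (1 − 1.0064583^−240) = $2,187.83.
Over 96 months: Lender A costs 96 × $1,986.95 + $3,650.00 = $194,397.20; Lender B costs 96 × $2,187.83 = $210,031.68.
Lender A is cheaper by $210,031.68 − $194,397.20 = $15,634.48.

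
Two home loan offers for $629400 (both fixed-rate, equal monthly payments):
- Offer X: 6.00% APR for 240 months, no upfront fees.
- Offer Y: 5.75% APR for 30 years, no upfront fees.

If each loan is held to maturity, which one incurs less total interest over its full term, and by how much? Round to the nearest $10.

Offer X: monthly rate = 6%/12 = 0.0050000; payment = 629,400 × 0.0050000 / (1 − (1+0.0050000)^−240) = $4,509.22.
Total interest on Offer X = 240 × $4,509.22 − $629,400 = $452,812.80.
Offer Y: monthly rate = 5.75%/12 = 0.0047917; payment = 629,400 × 0.0047917 / (1 − (1+0.0047917)^−360) = $3,673.01.
Total interest on Offer Y = 360 × $3,673.01 − $629,400 = $692,883.60.
Offer X is lower by $240,070.80.

Offer X by $240,070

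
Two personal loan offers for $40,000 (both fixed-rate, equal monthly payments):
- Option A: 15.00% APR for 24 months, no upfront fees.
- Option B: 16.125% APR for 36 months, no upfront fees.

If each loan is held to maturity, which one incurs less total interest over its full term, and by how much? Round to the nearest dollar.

Option A by $4,168

Option A: at 15.00% the monthly rate is 0.0125000, so the payment is 40,000 × 0.0125000 / (1 − 1.0125000^−24) = $1,939.47.
Total interest on Option A = 24 × $1,939.47 − $40,000 = $6,547.28.
Option B: monthly rate = 16.125%/12 = 0.0134375; payment = 40,000 × 0.0134375 / (1 − (1+0.0134375)^−36) = $1,408.75.
Total interest on Option B = 36 × $1,408.75 − $40,000 = $10,715.00.
Option A is lower by $4,167.72.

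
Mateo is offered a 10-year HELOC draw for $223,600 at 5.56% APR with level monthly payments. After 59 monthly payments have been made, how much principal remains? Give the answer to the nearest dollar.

With monthly rate i = 5.56%/12 = 0.0046333, the balance after k of n payments is P · [(1+i)^n − (1+i)^k] / [(1+i)^n − 1].
(1+0.0046333)^120 = 1.74144617 and (1+0.0046333)^59 = 1.31355252, so the balance is 223,600 × (1.74144617 − 1.31355252) / (1.74144617 − 1) = $129,041.09.

$129,041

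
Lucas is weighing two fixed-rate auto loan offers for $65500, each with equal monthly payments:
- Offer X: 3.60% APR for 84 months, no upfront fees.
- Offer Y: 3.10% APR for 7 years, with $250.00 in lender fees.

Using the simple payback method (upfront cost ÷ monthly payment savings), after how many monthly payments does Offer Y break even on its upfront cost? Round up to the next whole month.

Offer X: at 3.60% the monthly rate is 0.0030000, so the payment is 65,500 × 0.0030000 / (1 − 1.0030000^−84) = $883.30.
Offer Y: at 3.10% the monthly rate is 0.0025833, so the payment is 65,500 × 0.0025833 / (1 − 1.0025833^−84) = $868.43.
Monthly savings = $883.30 − $868.43 = $14.87.
Break-even = $250.00 / $14.87 = 16.81 → 17 months.

17 months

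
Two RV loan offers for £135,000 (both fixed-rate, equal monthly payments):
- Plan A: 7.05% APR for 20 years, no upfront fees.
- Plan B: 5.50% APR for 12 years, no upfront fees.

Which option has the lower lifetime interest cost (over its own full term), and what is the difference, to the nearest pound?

Plan A: monthly rate = 7.05%/12 = 0.0058750; payment = 135,000 × 0.0058750 / (1 − (1+0.0058750)^−240) = £1,050.71.
Total interest on Plan A = 240 × £1,050.71 − £135,000 = £117,170.40.
Plan B: monthly rate = 5.5%/12 = 0.0045833; payment = 135,000 × 0.0045833 / (1 − (1+0.0045833)^−144) = £1,282.73.
Total interest on Plan B = 144 × £1,282.73 − £135,000 = £49,713.12.
Plan B is lower by £67,457.28.

Plan B by £67,457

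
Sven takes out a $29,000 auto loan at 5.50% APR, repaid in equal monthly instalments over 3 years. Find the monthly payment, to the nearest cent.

Monthly rate = 5.5%/12 = 0.0045833; payment = 29,000 × 0.0045833 / (1 − (1+0.0045833)^−36) = $875.68.

$875.68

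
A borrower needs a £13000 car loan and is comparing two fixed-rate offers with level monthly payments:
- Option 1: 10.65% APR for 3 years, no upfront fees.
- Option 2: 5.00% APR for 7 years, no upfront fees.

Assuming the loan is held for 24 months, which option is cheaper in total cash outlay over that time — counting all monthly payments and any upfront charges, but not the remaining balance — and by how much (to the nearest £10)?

Option 1: at 10.65% the monthly rate is 0.0088750, so the payment is 13,000 × 0.0088750 / (1 − 1.0088750^−36) = £423.45.
Option 2: monthly rate = 5%/12 = 0.0041667; payment = 13,000 × 0.0041667 / (1 − (1+0.0041667)^−84) = £183.74.
Over 24 months: Option 1 costs 24 × £423.45 = £10,162.80; Option 2 costs 24 × £183.74 = £4,409.76.
Option 2 is cheaper by £10,162.80 − £4,409.76 = £5,753.04.

Option 2 by £5,750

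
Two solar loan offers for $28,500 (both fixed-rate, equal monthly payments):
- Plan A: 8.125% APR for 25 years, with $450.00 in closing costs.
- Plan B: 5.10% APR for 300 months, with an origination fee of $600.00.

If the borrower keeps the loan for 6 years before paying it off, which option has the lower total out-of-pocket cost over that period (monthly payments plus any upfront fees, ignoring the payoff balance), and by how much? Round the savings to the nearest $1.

Plan B by $3,742

Plan A: at 8.125% the monthly rate is 0.0067708, so the payment is 28,500 × 0.0067708 / (1 − 1.0067708^−300) = $222.33.
Plan B: at 5.10% the monthly rate is 0.0042500, so the payment is 28,500 × 0.0042500 / (1 − 1.0042500^−300) = $168.27.
Over 72 months: Plan A costs 72 × $222.33 + $450.00 = $16,457.76; Plan B costs 72 × $168.27 + $600.00 = $12,715.44.
Plan B is cheaper by $16,457.76 − $12,715.44 = $3,742.32.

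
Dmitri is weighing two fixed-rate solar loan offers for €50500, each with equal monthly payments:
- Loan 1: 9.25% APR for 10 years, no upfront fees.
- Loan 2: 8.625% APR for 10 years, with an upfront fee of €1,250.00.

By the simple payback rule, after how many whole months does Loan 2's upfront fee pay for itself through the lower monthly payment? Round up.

74 months

Loan 1: monthly rate = 9.25%/12 = 0.0077083; payment = 50,500 × 0.0077083 / (1 − (1+0.0077083)^−120) = €646.57.
Loan 2: monthly rate = 8.625%/12 = 0.0071875; payment = 50,500 × 0.0071875 / (1 − (1+0.0071875)^−120) = €629.51.
Monthly savings = €646.57 − €629.51 = €17.06.
Break-even = €1,250.00 / €17.06 = 73.27 → 74 months.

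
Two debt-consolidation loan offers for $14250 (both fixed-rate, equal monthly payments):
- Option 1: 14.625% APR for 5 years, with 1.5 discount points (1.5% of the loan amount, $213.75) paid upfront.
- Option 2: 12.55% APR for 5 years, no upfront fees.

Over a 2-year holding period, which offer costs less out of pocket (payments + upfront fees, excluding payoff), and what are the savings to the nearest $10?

Option 1: monthly rate = 14.625%/12 = 0.0121875; payment = 14,250 × 0.0121875 / (1 − (1+0.0121875)^−60) = $336.21.
Option 2: monthly rate = 12.55%/12 = 0.0104583; payment = 14,250 × 0.0104583 / (1 − (1+0.0104583)^−60) = $320.96.
Over 24 months: Option 1 costs 24 × $336.21 + $213.75 = $8,282.79; Option 2 costs 24 × $320.96 = $7,703.04.
Option 2 is cheaper by $8,282.79 − $7,703.04 = $579.75.

Option 2 by $580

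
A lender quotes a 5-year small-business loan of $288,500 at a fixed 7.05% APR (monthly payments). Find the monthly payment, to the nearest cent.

At 7.05% the monthly rate is 0.0058750, so the payment is 288,500 × 0.0058750 / (1 − 1.0058750^−60) = $5,719.45.

$5,719.45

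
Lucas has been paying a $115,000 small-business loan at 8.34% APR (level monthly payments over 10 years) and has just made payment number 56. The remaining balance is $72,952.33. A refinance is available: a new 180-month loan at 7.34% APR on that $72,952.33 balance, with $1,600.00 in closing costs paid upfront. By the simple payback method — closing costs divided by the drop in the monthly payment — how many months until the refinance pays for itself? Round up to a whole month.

Current payment = 115,000 × 8.34%/12 / (1 − (1+0.0069500)^−120) = $1,416.01.
Refinanced payment = 72,952.33 × 0.0061167 / (1 − (1+0.0061167)^−180) = $669.66.
Monthly savings = $1,416.01 − $669.66 = $746.35.
Break-even = $1,600.00 / $746.35 = 2.14 → 3 months.

3 months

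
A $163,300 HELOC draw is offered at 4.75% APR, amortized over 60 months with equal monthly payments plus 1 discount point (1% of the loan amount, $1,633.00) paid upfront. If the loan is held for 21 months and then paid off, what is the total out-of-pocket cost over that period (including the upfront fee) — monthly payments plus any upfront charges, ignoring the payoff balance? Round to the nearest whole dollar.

At 4.75% the monthly rate is 0.0039583, so the payment is 163,300 × 0.0039583 / (1 − 1.0039583^−60) = $3,063.00.
Total outlay = 21 × $3,063.00 + $1,633.00 = $65,956.00.

$65,956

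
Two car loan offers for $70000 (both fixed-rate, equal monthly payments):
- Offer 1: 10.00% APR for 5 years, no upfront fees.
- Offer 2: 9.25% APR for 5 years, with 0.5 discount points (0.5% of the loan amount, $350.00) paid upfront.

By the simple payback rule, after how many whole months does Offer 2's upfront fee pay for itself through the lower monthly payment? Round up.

14 months

Offer 1: at 10.00% the monthly rate is 0.0083333, so the payment is 70,000 × 0.0083333 / (1 − 1.0083333^−60) = $1,487.29.
Offer 2: at 9.25% the monthly rate is 0.0077083, so the payment is 70,000 × 0.0077083 / (1 − 1.0077083^−60) = $1,461.59.
Monthly savings = $1,487.29 − $1,461.59 = $25.70.
Break-even = $350.00 / $25.70 = 13.62 → 14 months.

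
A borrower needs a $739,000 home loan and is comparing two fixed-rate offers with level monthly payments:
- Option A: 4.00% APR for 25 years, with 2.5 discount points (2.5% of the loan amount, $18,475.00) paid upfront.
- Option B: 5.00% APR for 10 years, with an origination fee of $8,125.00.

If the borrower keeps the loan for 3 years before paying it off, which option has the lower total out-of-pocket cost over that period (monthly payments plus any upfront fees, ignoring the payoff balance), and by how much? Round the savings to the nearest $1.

Option A by $131,401

Option A: at 4.00% the monthly rate is 0.0033333, so the payment is 739,000 × 0.0033333 / (1 − 1.0033333^−300) = $3,900.71.
Option B: at 5.00% the monthly rate is 0.0041667, so the payment is 739,000 × 0.0041667 / (1 − 1.0041667^−120) = $7,838.24.
Over 36 months: Option A costs 36 × $3,900.71 + $18,475.00 = $158,900.56; Option B costs 36 × $7,838.24 + $8,125.00 = $290,301.64.
Option A is cheaper by $290,301.64 − $158,900.56 = $131,401.08.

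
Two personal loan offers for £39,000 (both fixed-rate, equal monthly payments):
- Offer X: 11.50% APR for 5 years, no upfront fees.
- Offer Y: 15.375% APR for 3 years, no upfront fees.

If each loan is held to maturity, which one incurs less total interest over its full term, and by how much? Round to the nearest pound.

Offer Y by £2,534

Offer X: at 11.50% the monthly rate is 0.0095833, so the payment is 39,000 × 0.0095833 / (1 − 1.0095833^−60) = £857.71.
Total interest on Offer X = 60 × £857.71 − £39,000 = £12,462.60.
Offer Y: at 15.375% the monthly rate is 0.0128125, so the payment is 39,000 × 0.0128125 / (1 − 1.0128125^−36) = £1,359.12.
Total interest on Offer Y = 36 × £1,359.12 − £39,000 = £9,928.32.
Offer Y is lower by £2,534.28.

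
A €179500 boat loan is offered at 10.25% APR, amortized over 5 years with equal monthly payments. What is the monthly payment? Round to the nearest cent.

€3,835.96

Monthly rate = 10.25%/12 = 0.0085417; payment = 179,500 × 0.0085417 / (1 − (1+0.0085417)^−60) = €3,835.96.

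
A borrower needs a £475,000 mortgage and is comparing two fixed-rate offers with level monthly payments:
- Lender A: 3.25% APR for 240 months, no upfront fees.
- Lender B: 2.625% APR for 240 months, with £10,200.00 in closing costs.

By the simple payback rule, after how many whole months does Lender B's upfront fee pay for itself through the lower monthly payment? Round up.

69 months

Lender A: monthly rate = 3.25%/12 = 0.0027083; payment = 475,000 × 0.0027083 / (1 − (1+0.0027083)^−240) = £2,694.18.
Lender B: monthly rate = 2.625%/12 = 0.0021875; payment = 475,000 × 0.0021875 / (1 − (1+0.0021875)^−240) = £2,546.06.
Monthly savings = £2,694.18 − £2,546.06 = £148.12.
Break-even = £10,200.00 / £148.12 = 68.86 → 69 months.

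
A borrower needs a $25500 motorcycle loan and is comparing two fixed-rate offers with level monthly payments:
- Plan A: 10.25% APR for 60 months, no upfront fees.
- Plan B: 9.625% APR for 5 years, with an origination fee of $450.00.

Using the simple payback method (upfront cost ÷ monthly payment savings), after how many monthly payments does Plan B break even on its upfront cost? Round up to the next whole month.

Plan A: monthly rate = 10.25%/12 = 0.0085417; payment = 25,500 × 0.0085417 / (1 − (1+0.0085417)^−60) = $544.94.
Plan B: at 9.625% the monthly rate is 0.0080208, so the payment is 25,500 × 0.0080208 / (1 − 1.0080208^−60) = $537.11.
Monthly savings = $544.94 − $537.11 = $7.83.
Break-even = $450.00 / $7.83 = 57.47 → 58 months.

58 months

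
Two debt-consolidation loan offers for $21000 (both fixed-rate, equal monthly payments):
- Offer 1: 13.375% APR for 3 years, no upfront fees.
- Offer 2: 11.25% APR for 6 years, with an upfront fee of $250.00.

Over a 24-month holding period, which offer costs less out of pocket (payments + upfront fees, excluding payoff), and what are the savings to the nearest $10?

Offer 2 by $7,170

Offer 1: monthly rate = 13.375%/12 = 0.0111458; payment = 21,000 × 0.0111458 / (1 − (1+0.0111458)^−36) = $711.37.
Offer 2: at 11.25% the monthly rate is 0.0093750, so the payment is 21,000 × 0.0093750 / (1 − 1.0093750^−72) = $402.41.
Over 24 months: Offer 1 costs 24 × $711.37 = $17,072.88; Offer 2 costs 24 × $402.41 + $250.00 = $9,907.84.
Offer 2 is cheaper by $17,072.88 − $9,907.84 = $7,165.04.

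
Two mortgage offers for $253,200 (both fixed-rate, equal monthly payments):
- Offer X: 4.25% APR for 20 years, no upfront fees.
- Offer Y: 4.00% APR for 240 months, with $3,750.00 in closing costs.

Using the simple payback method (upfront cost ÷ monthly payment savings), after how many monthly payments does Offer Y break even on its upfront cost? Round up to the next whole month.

112 months

Offer X: at 4.25% the monthly rate is 0.0035417, so the payment is 253,200 × 0.0035417 / (1 − 1.0035417^−240) = $1,567.90.
Offer Y: monthly rate = 4%/12 = 0.0033333; payment = 253,200 × 0.0033333 / (1 − (1+0.0033333)^−240) = $1,534.34.
Monthly savings = $1,567.90 − $1,534.34 = $33.56.
Break-even = $3,750.00 / $33.56 = 111.74 → 112 months.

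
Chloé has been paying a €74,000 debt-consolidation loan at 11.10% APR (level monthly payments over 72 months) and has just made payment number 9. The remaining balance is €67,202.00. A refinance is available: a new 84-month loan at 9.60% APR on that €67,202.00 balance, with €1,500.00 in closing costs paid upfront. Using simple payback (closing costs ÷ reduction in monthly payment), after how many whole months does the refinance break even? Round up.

Current payment = 74,000 × 11.1%/12 / (1 − (1+0.0092500)^−72) = €1,412.31.
Refinanced payment = 67,202.00 × 0.0080000 / (1 − (1+0.0080000)^−84) = €1,101.79.
Monthly savings = €1,412.31 − €1,101.79 = €310.52.
Break-even = €1,500.00 / €310.52 = 4.83 → 5 months.

5 months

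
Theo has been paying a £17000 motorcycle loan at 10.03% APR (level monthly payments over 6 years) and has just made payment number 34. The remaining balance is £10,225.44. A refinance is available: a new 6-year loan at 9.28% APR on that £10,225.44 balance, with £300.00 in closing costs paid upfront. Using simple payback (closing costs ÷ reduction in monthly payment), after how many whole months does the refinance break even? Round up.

Current payment = 17,000 × 10.03%/12 / (1 − (1+0.0083583)^−72) = £315.20.
Refinanced payment = 10,225.44 × 0.0077333 / (1 − (1+0.0077333)^−72) = £185.74.
Monthly savings = £315.20 − £185.74 = £129.46.
Break-even = £300.00 / £129.46 = 2.32 → 3 months.

3 months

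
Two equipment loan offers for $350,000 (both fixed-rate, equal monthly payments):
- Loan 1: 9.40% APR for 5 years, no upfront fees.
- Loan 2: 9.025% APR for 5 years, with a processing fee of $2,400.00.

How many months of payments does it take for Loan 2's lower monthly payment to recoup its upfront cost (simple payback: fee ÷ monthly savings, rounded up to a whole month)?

38 months

Loan 1: at 9.40% the monthly rate is 0.0078333, so the payment is 350,000 × 0.0078333 / (1 − 1.0078333^−60) = $7,333.56.
Loan 2: monthly rate = 9.025%/12 = 0.0075208; payment = 350,000 × 0.0075208 / (1 − (1+0.0075208)^−60) = $7,269.67.
Monthly savings = $7,333.56 − $7,269.67 = $63.89.
Break-even = $2,400.00 / $63.89 = 37.56 → 38 months.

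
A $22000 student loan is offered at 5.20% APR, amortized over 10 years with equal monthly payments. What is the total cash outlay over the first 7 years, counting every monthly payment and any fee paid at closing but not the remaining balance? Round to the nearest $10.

$19,780

Monthly rate = 5.2%/12 = 0.0043333; payment = 22,000 × 0.0043333 / (1 − (1+0.0043333)^−120) = $235.50.
Total outlay = 84 × $235.50 = $19,782.00.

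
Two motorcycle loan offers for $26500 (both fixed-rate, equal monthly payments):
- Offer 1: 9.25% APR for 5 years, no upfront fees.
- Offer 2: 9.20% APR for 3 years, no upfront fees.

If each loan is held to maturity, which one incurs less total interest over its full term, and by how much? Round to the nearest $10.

Offer 1: monthly rate = 9.25%/12 = 0.0077083; payment = 26,500 × 0.0077083 / (1 − (1+0.0077083)^−60) = $553.32.
Total interest on Offer 1 = 60 × $553.32 − $26,500 = $6,699.20.
Offer 2: monthly rate = 9.2%/12 = 0.0076667; payment = 26,500 × 0.0076667 / (1 − (1+0.0076667)^−36) = $845.16.
Total interest on Offer 2 = 36 × $845.16 − $26,500 = $3,925.76.
Offer 2 is lower by $2,773.44.

Offer 2 by $2,770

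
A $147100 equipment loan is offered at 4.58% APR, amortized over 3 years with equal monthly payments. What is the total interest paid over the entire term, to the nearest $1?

$10,617

At 4.58% the monthly rate is 0.0038167, so the payment is 147,100 × 0.0038167 / (1 − 1.0038167^−36) = $4,381.03.
Total paid = 36 × $4,381.03 = $157,717.08; interest = $157,717.08 − $147,100 = $10,617.08.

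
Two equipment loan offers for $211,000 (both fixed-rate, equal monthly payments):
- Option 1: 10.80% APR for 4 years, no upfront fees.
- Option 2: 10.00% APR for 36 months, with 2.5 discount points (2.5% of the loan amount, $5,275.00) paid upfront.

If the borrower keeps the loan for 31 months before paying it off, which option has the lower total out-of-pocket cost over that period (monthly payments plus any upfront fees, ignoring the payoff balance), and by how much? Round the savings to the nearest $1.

Option 1: at 10.80% the monthly rate is 0.0090000, so the payment is 211,000 × 0.0090000 / (1 − 1.0090000^−48) = $5,432.93.
Option 2: at 10.00% the monthly rate is 0.0083333, so the payment is 211,000 × 0.0083333 / (1 − 1.0083333^−36) = $6,808.38.
Over 31 months: Option 1 costs 31 × $5,432.93 = $168,420.83; Option 2 costs 31 × $6,808.38 + $5,275.00 = $216,334.78.
Option 1 is cheaper by $216,334.78 − $168,420.83 = $47,913.95.

Option 1 by $47,914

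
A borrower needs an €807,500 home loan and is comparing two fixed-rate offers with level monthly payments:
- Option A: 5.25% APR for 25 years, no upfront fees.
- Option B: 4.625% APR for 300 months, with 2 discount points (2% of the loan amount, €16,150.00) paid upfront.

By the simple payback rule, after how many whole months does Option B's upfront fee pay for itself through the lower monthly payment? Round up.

56 months

Option A: monthly rate = 5.25%/12 = 0.0043750; payment = 807,500 × 0.0043750 / (1 − (1+0.0043750)^−300) = €4,838.93.
Option B: at 4.625% the monthly rate is 0.0038542, so the payment is 807,500 × 0.0038542 / (1 − 1.0038542^−300) = €4,545.83.
Monthly savings = €4,838.93 − €4,545.83 = €293.10.
Break-even = €16,150.00 / €293.10 = 55.10 → 56 months.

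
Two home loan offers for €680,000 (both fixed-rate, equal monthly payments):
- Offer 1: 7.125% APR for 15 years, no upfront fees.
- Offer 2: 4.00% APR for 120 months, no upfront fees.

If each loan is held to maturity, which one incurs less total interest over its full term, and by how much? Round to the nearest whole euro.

Offer 2 by €282,577

Offer 1: at 7.125% the monthly rate is 0.0059375, so the payment is 680,000 × 0.0059375 / (1 − 1.0059375^−180) = €6,159.65.
Total interest on Offer 1 = 180 × €6,159.65 − €680,000 = €428,737.00.
Offer 2: at 4.00% the monthly rate is 0.0033333, so the payment is 680,000 × 0.0033333 / (1 − 1.0033333^−120) = €6,884.67.
Total interest on Offer 2 = 120 × €6,884.67 − €680,000 = €146,160.40.
Offer 2 is lower by €282,576.60.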